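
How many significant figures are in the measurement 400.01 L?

5

400.01: zeros between nonzero digits are significant.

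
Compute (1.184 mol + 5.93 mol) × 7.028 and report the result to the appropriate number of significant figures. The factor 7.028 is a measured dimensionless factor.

1.184 mol + 5.93 mol = 7.114 mol; the sum is limited to 2 decimal places (3 s.f.).
Carrying full precision, 7.114 × 7.028 = 49.997192 mol; 7.028 has 4 s.f., so the result keeps min(3, 4) = 3 s.f.
Rounded to 3 significant figures: 50.0 mol.

50.0 mol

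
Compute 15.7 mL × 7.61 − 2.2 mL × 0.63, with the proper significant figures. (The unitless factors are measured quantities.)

118 mL

15.7 × 7.61 = 119.477 → 119 mL (3 s.f., last digit at the 10^0 place).
2.2 × 0.63 = 1.386 → 1.4 mL (2 s.f., last digit at the 10^-1 place).
Difference: 118.091 mL; keep the coarser place, 10^0.
Result: 118 mL.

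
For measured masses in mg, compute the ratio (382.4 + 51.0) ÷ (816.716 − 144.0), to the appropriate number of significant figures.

0.6443

382.4 + 51.0 = 433.4, limited to 1 d.p. → 4 s.f.; 816.716 − 144.0 = 672.716, limited to 1 d.p. → 4 s.f.
Carrying full precision, 433.4 ÷ 672.716 = 0.644254038851…; keep min(4, 4) = 4 s.f.
Rounded to 4 significant figures: 0.6443.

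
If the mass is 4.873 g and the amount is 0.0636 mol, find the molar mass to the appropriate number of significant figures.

molar mass = 4.873 g ÷ 0.0636 mol = 76.6194968553… g/mol.
4.873 has 4 significant figures; 0.0636 has 3.
Division/multiplication keeps the fewest: 3 significant figures.
Rounded: 76.6 g/mol.

76.6 g/mol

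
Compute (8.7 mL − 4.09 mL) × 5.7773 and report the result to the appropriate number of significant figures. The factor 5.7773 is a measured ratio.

27 mL

8.7 mL − 4.09 mL = 4.61 mL; the difference is limited to 1 decimal place (2 s.f.).
Carrying full precision, 4.61 × 5.7773 = 26.633353 mL; 5.7773 has 5 s.f., so the result keeps min(2, 5) = 2 s.f.
Rounded to 2 significant figures: 27 mL.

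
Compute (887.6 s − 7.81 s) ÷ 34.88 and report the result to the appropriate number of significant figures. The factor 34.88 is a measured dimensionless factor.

25.22 s

887.6 s − 7.81 s = 879.79 s; the difference is limited to 1 decimal place (4 s.f.).
Carrying full precision, 879.79 ÷ 34.88 = 25.223337156… s; 34.88 has 4 s.f., so the result keeps min(4, 4) = 4 s.f.
Rounded to 4 significant figures: 25.22 s.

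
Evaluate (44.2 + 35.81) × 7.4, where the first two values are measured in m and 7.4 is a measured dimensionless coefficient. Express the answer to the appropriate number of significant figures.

44.2 m + 35.81 m = 80.01 m; the sum is limited to 1 decimal place (3 s.f.).
Carrying full precision, 80.01 × 7.4 = 592.074 m; 7.4 has 2 s.f., so the result keeps min(3, 2) = 2 s.f.
Rounded to 2 significant figures: 5.9 × 10^2 m.

5.9 × 10^2 m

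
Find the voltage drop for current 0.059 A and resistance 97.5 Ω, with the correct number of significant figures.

5.8 V

voltage drop = 0.059 A × 97.5 Ω = 5.7525 V.
0.059 has 2 significant figures; 97.5 has 3.
Division/multiplication keeps the fewest: 2 significant figures.
Rounded: 5.8 V.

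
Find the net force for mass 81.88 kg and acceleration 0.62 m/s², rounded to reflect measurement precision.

51 N

net force = 81.88 kg × 0.62 m/s² = 50.7656 N.
81.88 has 4 significant figures; 0.62 has 2.
Division/multiplication keeps the fewest: 2 significant figures.
Rounded: 51 N.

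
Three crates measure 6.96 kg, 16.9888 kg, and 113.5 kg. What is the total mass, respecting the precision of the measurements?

137.4 kg

6.96 kg + 16.9888 kg + 113.5 kg = 137.4488 kg.
Addition/subtraction keeps the fewest decimal places: 6.96 → 2 decimal places, 16.9888 → 4 decimal places, 113.5 → 1 decimal place; limit is 1.
Rounded to 1 decimal place: 137.4 kg.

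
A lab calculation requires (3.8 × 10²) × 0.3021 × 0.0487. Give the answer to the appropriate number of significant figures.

(3.8 × 10²) × 0.3021 × 0.0487 = 5.5906626
Multiplication/division keeps the fewest significant figures: 3.8 × 10² → 2 s.f., 0.3021 → 4 s.f., 0.0487 → 3 s.f.; limit is 2.
Rounded to 2 significant figures: 5.6.

5.6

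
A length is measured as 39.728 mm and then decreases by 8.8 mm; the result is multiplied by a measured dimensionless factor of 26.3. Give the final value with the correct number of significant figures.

8.13 × 10^2 mm

39.728 mm − 8.8 mm = 30.928 mm; the difference is limited to 1 decimal place (3 s.f.).
Carrying full precision, 30.928 × 26.3 = 813.4064 mm; 26.3 has 3 s.f., so the result keeps min(3, 3) = 3 s.f.
Rounded to 3 significant figures: 8.13 × 10^2 mm.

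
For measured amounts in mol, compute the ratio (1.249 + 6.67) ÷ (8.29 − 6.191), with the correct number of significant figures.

3.77

1.249 + 6.67 = 7.919, limited to 2 d.p. → 3 s.f.; 8.29 − 6.191 = 2.099, limited to 2 d.p. → 3 s.f.
Carrying full precision, 7.919 ÷ 2.099 = 3.77274892806…; keep min(3, 3) = 3 s.f.
Rounded to 3 significant figures: 3.77.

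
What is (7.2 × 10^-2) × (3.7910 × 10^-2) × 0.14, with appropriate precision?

(7.2 × 10^-2) × (3.7910 × 10^-2) × 0.14 = 0.0003821328
Multiplication/division keeps the fewest significant figures: 7.2 × 10^-2 → 2 s.f., 3.7910 × 10^-2 → 5 s.f., 0.14 → 2 s.f.; limit is 2.
Rounded to 2 significant figures: 3.8 × 10^-4.

3.8 × 10^-4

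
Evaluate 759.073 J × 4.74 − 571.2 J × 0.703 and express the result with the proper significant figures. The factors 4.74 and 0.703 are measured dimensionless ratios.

759.073 × 4.74 = 3598.00602 → 3.60 × 10^3 J (3 s.f., last digit at the 10^1 place).
571.2 × 0.703 = 401.5536 → 4.02 × 10^2 J (3 s.f., last digit at the 10^0 place).
Difference: 3196.45242 J; keep the coarser place, 10^1.
Result: 3.20 × 10^3 J.

3.20 × 10^3 J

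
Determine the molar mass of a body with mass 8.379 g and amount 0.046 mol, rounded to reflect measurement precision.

1.8 × 10^2 g/mol

molar mass = 8.379 g ÷ 0.046 mol = 182.152173913… g/mol.
8.379 has 4 significant figures; 0.046 has 2.
Division/multiplication keeps the fewest: 2 significant figures.
Rounded: 1.8 × 10^2 g/mol.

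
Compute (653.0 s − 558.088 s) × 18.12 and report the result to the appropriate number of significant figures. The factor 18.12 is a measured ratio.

1.72 × 10³ s

653.0 s − 558.088 s = 94.912 s; the difference is limited to 1 decimal place (3 s.f.).
Carrying full precision, 94.912 × 18.12 = 1719.80544 s; 18.12 has 4 s.f., so the result keeps min(3, 4) = 3 s.f.
Rounded to 3 significant figures: 1.72 × 10³ s.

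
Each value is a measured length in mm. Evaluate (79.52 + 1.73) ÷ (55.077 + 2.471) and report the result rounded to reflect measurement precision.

1.412

79.52 + 1.73 = 81.25, limited to 2 d.p. → 4 s.f.; 55.077 + 2.471 = 57.548, limited to 3 d.p. → 5 s.f.
Carrying full precision, 81.25 ÷ 57.548 = 1.41186487801…; keep min(4, 5) = 4 s.f.
Rounded to 4 significant figures: 1.412.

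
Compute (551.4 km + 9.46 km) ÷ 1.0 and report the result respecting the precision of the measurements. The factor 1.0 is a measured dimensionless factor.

5.6 × 10² km

551.4 km + 9.46 km = 560.86 km; the sum is limited to 1 decimal place (4 s.f.).
Carrying full precision, 560.86 ÷ 1.0 = 560.86 km; 1.0 has 2 s.f., so the result keeps min(4, 2) = 2 s.f.
Rounded to 2 significant figures: 5.6 × 10² km.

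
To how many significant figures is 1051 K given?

4

1051: zeros between nonzero digits are significant.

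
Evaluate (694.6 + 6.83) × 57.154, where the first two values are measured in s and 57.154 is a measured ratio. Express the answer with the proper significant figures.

4.009 × 10^4 s

694.6 s + 6.83 s = 701.43 s; the sum is limited to 1 decimal place (4 s.f.).
Carrying full precision, 701.43 × 57.154 = 40089.53022 s; 57.154 has 5 s.f., so the result keeps min(4, 5) = 4 s.f.
Rounded to 4 significant figures: 4.009 × 10^4 s.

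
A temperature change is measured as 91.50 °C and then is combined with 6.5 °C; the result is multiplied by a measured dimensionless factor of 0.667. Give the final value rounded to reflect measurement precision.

91.50 °C + 6.5 °C = 98.00 °C; the sum is limited to 1 decimal place (3 s.f.).
Carrying full precision, 98.00 × 0.667 = 65.366 °C; 0.667 has 3 s.f., so the result keeps min(3, 3) = 3 s.f.
Rounded to 3 significant figures: 65.4 °C.

65.4 °C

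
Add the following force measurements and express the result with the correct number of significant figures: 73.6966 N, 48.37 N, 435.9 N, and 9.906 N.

567.9 N

73.6966 N + 48.37 N + 435.9 N + 9.906 N = 567.8726 N.
Addition/subtraction keeps the fewest decimal places: 73.6966 → 4 decimal places, 48.37 → 2 decimal places, 435.9 → 1 decimal place, 9.906 → 3 decimal places; limit is 1.
Rounded to 1 decimal place: 567.9 N.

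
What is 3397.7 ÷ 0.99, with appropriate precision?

3397.7 ÷ 0.99 = 3432.02020202…
Multiplication/division keeps the fewest significant figures: 3397.7 → 5 s.f., 0.99 → 2 s.f.; limit is 2.
Rounded to 2 significant figures: 3.4 × 10³.

3.4 × 10³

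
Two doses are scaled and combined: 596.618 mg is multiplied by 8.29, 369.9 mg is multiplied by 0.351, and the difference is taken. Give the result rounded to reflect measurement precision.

596.618 × 8.29 = 4945.96322 → 4.95 × 10³ mg (3 s.f., last digit at the 10^1 place).
369.9 × 0.351 = 129.8349 → 1.30 × 10² mg (3 s.f., last digit at the 10^0 place).
Difference: 4816.12832 mg; keep the coarser place, 10^1.
Result: 4.82 × 10³ mg.

4.82 × 10³ mg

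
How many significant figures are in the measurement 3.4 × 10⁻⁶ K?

3.4 × 10⁻⁶: in scientific notation every digit of the coefficient is significant.

2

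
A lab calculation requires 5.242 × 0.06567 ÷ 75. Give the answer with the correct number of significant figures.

0.0046

5.242 × 0.06567 ÷ 75 = 0.0045898952
Multiplication/division keeps the fewest significant figures: 5.242 → 4 s.f., 0.06567 → 4 s.f., 75 → 2 s.f.; limit is 2.
Rounded to 2 significant figures: 0.0046.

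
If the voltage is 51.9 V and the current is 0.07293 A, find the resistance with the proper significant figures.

resistance = 51.9 V ÷ 0.07293 A = 711.641299877… Ω.
51.9 has 3 significant figures; 0.07293 has 4.
Division/multiplication keeps the fewest: 3 significant figures.
Rounded: 712 Ω.

712 Ω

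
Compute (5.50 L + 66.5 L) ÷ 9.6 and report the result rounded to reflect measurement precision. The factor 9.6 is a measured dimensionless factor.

7.5 L

5.50 L + 66.5 L = 72.00 L; the sum is limited to 1 decimal place (3 s.f.).
Carrying full precision, 72.00 ÷ 9.6 = 7.5 L; 9.6 has 2 s.f., so the result keeps min(3, 2) = 2 s.f.
Rounded to 2 significant figures: 7.5 L.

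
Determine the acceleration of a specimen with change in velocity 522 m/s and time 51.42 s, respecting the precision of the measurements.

10.2 m/s²

acceleration = 522 m/s ÷ 51.42 s = 10.1516919487… m/s².
522 has 3 significant figures; 51.42 has 4.
Division/multiplication keeps the fewest: 3 significant figures.
Rounded: 10.2 m/s².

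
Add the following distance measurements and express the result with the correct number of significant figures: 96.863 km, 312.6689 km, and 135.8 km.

545.3 km

96.863 km + 312.6689 km + 135.8 km = 545.3319 km.
Addition/subtraction keeps the fewest decimal places: 96.863 → 3 decimal places, 312.6689 → 4 decimal places, 135.8 → 1 decimal place; limit is 1.
Rounded to 1 decimal place: 545.3 km.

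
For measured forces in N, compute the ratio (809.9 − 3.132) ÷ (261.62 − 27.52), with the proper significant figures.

809.9 − 3.132 = 806.768, limited to 1 d.p. → 4 s.f.; 261.62 − 27.52 = 234.10, limited to 2 d.p. → 5 s.f.
Carrying full precision, 806.768 ÷ 234.10 = 3.44625373772…; keep min(4, 5) = 4 s.f.
Rounded to 4 significant figures: 3.446.

3.446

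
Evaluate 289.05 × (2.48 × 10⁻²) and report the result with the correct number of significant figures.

289.05 × (2.48 × 10⁻²) = 7.16844
Multiplication/division keeps the fewest significant figures: 289.05 → 5 s.f., 2.48 × 10⁻² → 3 s.f.; limit is 3.
Rounded to 3 significant figures: 7.17.

7.17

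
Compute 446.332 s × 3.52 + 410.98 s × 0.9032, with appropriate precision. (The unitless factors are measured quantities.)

446.332 × 3.52 = 1571.08864 → 1.57 × 10^3 s (3 s.f., last digit at the 10^1 place).
410.98 × 0.9032 = 371.197136 → 371.2 s (4 s.f., last digit at the 10^-1 place).
Sum: 1942.285776 s; keep the coarser place, 10^1.
Result: 1.94 × 10^3 s.

1.94 × 10^3 s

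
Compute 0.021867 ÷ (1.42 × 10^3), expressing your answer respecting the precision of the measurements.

0.021867 ÷ (1.42 × 10^3) = 0.0000153992957746…
Multiplication/division keeps the fewest significant figures: 0.021867 → 5 s.f., 1.42 × 10^3 → 3 s.f.; limit is 3.
Rounded to 3 significant figures: 1.54 × 10^-5.

1.54 × 10^-5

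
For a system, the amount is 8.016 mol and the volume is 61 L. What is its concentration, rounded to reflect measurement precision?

0.13 mol/L

concentration = 8.016 mol ÷ 61 L = 0.131409836066… mol/L.
8.016 has 4 significant figures; 61 has 2.
Division/multiplication keeps the fewest: 2 significant figures.
Rounded: 0.13 mol/L.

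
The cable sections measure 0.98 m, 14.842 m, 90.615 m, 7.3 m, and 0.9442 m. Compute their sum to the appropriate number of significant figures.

0.98 m + 14.842 m + 90.615 m + 7.3 m + 0.9442 m = 114.6812 m.
Addition/subtraction keeps the fewest decimal places: 0.98 → 2 decimal places, 14.842 → 3 decimal places, 90.615 → 3 decimal places, 7.3 → 1 decimal place, 0.9442 → 4 decimal places; limit is 1.
Rounded to 1 decimal place: 114.7 m.

114.7 m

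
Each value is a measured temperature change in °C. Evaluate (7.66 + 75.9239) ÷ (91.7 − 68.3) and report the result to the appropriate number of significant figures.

7.66 + 75.9239 = 83.5839, limited to 2 d.p. → 4 s.f.; 91.7 − 68.3 = 23.4, limited to 1 d.p. → 3 s.f.
Carrying full precision, 83.5839 ÷ 23.4 = 3.57196153846…; keep min(4, 3) = 3 s.f.
Rounded to 3 significant figures: 3.57.

3.57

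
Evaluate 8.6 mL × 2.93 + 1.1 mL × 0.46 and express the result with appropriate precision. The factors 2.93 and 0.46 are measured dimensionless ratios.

8.6 × 2.93 = 25.198 → 25 mL (2 s.f., last digit at the 10^0 place).
1.1 × 0.46 = 0.506 → 0.51 mL (2 s.f., last digit at the 10^-2 place).
Sum: 25.704 mL; keep the coarser place, 10^0.
Result: 26 mL.

26 mL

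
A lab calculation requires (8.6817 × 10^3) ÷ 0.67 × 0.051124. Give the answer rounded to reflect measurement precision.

6.6 × 10^2

(8.6817 × 10^3) ÷ 0.67 × 0.051124 = 662.452583284…
Multiplication/division keeps the fewest significant figures: 8.6817 × 10^3 → 5 s.f., 0.67 → 2 s.f., 0.051124 → 5 s.f.; limit is 2.
Rounded to 2 significant figures: 6.6 × 10^2.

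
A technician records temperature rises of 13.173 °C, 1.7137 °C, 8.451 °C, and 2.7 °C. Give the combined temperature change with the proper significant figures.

26.0 °C

13.173 °C + 1.7137 °C + 8.451 °C + 2.7 °C = 26.0377 °C.
Addition/subtraction keeps the fewest decimal places: 13.173 → 3 decimal places, 1.7137 → 4 decimal places, 8.451 → 3 decimal places, 2.7 → 1 decimal place; limit is 1.
Rounded to 1 decimal place: 26.0 °C.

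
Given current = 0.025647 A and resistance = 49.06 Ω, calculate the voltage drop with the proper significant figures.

1.258 V

voltage drop = 0.025647 A × 49.06 Ω = 1.25824182 V.
0.025647 has 5 significant figures; 49.06 has 4.
Division/multiplication keeps the fewest: 4 significant figures.
Rounded: 1.258 V.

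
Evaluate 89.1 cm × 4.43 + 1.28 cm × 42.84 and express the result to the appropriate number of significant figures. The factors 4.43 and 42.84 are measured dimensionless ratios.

89.1 × 4.43 = 394.713 → 395 cm (3 s.f., last digit at the 10^0 place).
1.28 × 42.84 = 54.8352 → 54.8 cm (3 s.f., last digit at the 10^-1 place).
Sum: 449.5482 cm; keep the coarser place, 10^0.
Result: 4.50 × 10^2 cm.

4.50 × 10^2 cm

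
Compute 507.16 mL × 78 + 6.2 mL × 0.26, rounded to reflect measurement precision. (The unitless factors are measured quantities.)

507.16 × 78 = 39558.48 → 4.0 × 10⁴ mL (2 s.f., last digit at the 10^3 place).
6.2 × 0.26 = 1.612 → 1.6 mL (2 s.f., last digit at the 10^-1 place).
Sum: 39560.092 mL; keep the coarser place, 10^3.
Result: 4.0 × 10⁴ mL.

4.0 × 10⁴ mL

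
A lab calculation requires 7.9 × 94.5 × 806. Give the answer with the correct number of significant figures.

7.9 × 94.5 × 806 = 601719.3
Multiplication/division keeps the fewest significant figures: 7.9 → 2 s.f., 94.5 → 3 s.f., 806 → 3 s.f.; limit is 2.
Rounded to 2 significant figures: 6.0 × 10^5.

6.0 × 10^5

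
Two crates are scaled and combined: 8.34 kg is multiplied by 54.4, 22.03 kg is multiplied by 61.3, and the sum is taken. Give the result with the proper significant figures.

1.80 × 10^3 kg

8.34 × 54.4 = 453.696 → 454 kg (3 s.f., last digit at the 10^0 place).
22.03 × 61.3 = 1350.439 → 1.35 × 10^3 kg (3 s.f., last digit at the 10^1 place).
Sum: 1804.135 kg; keep the coarser place, 10^1.
Result: 1.80 × 10^3 kg.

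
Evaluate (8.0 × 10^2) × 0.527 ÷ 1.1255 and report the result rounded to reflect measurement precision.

(8.0 × 10^2) × 0.527 ÷ 1.1255 = 374.589071524…
Multiplication/division keeps the fewest significant figures: 8.0 × 10^2 → 2 s.f., 0.527 → 3 s.f., 1.1255 → 5 s.f.; limit is 2.
Rounded to 2 significant figures: 3.7 × 10^2.

3.7 × 10^2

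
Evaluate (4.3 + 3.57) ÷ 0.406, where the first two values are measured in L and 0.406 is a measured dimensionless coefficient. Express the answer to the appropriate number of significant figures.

4.3 L + 3.57 L = 7.87 L; the sum is limited to 1 decimal place (2 s.f.).
Carrying full precision, 7.87 ÷ 0.406 = 19.3842364532… L; 0.406 has 3 s.f., so the result keeps min(2, 3) = 2 s.f.
Rounded to 2 significant figures: 19 L.

19 L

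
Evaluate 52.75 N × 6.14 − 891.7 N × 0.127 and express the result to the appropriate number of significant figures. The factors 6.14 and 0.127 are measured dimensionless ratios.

211 N

52.75 × 6.14 = 323.885 → 324 N (3 s.f., last digit at the 10^0 place).
891.7 × 0.127 = 113.2459 → 113 N (3 s.f., last digit at the 10^0 place).
Difference: 210.6391 N; keep the coarser place, 10^0.
Result: 211 N.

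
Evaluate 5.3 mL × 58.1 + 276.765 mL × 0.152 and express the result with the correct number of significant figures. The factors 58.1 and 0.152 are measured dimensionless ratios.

5.3 × 58.1 = 307.93 → 3.1 × 10^2 mL (2 s.f., last digit at the 10^1 place).
276.765 × 0.152 = 42.06828 → 42.1 mL (3 s.f., last digit at the 10^-1 place).
Sum: 349.99828 mL; keep the coarser place, 10^1.
Result: 3.5 × 10^2 mL.

3.5 × 10^2 mL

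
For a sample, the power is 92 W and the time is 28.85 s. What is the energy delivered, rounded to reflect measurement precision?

energy delivered = 92 W × 28.85 s = 2654.2 J.
92 has 2 significant figures; 28.85 has 4.
Division/multiplication keeps the fewest: 2 significant figures.
Rounded: 2.7 × 10^3 J.

2.7 × 10^3 J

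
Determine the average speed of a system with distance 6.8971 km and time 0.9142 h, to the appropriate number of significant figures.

average speed = 6.8971 km ÷ 0.9142 h = 7.54441041348… km/h.
6.8971 has 5 significant figures; 0.9142 has 4.
Division/multiplication keeps the fewest: 4 significant figures.
Rounded: 7.544 km/h.

7.544 km/h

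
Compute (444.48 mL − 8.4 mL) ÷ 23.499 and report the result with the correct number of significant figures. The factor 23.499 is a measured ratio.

444.48 mL − 8.4 mL = 436.08 mL; the difference is limited to 1 decimal place (4 s.f.).
Carrying full precision, 436.08 ÷ 23.499 = 18.5573854207… mL; 23.499 has 5 s.f., so the result keeps min(4, 5) = 4 s.f.
Rounded to 4 significant figures: 18.56 mL.

18.56 mL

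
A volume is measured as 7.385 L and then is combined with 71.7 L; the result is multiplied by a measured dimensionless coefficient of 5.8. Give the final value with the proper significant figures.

4.6 × 10^2 L

7.385 L + 71.7 L = 79.085 L; the sum is limited to 1 decimal place (3 s.f.).
Carrying full precision, 79.085 × 5.8 = 458.693 L; 5.8 has 2 s.f., so the result keeps min(3, 2) = 2 s.f.
Rounded to 2 significant figures: 4.6 × 10^2 L.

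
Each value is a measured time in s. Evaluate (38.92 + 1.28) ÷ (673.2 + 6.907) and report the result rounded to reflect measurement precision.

38.92 + 1.28 = 40.20, limited to 2 d.p. → 4 s.f.; 673.2 + 6.907 = 680.107, limited to 1 d.p. → 4 s.f.
Carrying full precision, 40.20 ÷ 680.107 = 0.0591083461867…; keep min(4, 4) = 4 s.f.
Rounded to 4 significant figures: 0.05911.

0.05911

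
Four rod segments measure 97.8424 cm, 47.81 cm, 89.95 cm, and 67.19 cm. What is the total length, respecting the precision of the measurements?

97.8424 cm + 47.81 cm + 89.95 cm + 67.19 cm = 302.7924 cm.
Addition/subtraction keeps the fewest decimal places: 97.8424 → 4 decimal places, 47.81 → 2 decimal places, 89.95 → 2 decimal places, 67.19 → 2 decimal places; limit is 2.
Rounded to 2 decimal places: 302.79 cm.

302.79 cm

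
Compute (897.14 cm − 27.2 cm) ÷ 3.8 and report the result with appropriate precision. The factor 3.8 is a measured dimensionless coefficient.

2.3 × 10^2 cm

897.14 cm − 27.2 cm = 869.94 cm; the difference is limited to 1 decimal place (4 s.f.).
Carrying full precision, 869.94 ÷ 3.8 = 228.931578947… cm; 3.8 has 2 s.f., so the result keeps min(4, 2) = 2 s.f.
Rounded to 2 significant figures: 2.3 × 10^2 cm.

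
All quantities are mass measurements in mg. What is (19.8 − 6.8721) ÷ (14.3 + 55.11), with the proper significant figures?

1.86 × 10^-1

19.8 − 6.8721 = 12.9279, limited to 1 d.p. → 3 s.f.; 14.3 + 55.11 = 69.41, limited to 1 d.p. → 3 s.f.
Carrying full precision, 12.9279 ÷ 69.41 = 0.186254142054…; keep min(3, 3) = 3 s.f.
Rounded to 3 significant figures: 1.86 × 10^-1.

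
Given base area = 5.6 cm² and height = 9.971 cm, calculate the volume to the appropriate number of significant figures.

volume = 5.6 cm² × 9.971 cm = 55.8376 cm³.
5.6 has 2 significant figures; 9.971 has 4.
Division/multiplication keeps the fewest: 2 significant figures.
Rounded: 56 cm³.

56 cm³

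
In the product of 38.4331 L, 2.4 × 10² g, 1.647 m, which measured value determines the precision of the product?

38.4331 L → 6 s.f.; 2.4 × 10² g → 2 s.f.; 1.647 m → 4 s.f.
The fewest is 2 significant figures, from 2.4 × 10² g.

2.4 × 10² g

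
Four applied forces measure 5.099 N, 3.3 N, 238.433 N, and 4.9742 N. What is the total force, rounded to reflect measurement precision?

5.099 N + 3.3 N + 238.433 N + 4.9742 N = 251.8062 N.
Addition/subtraction keeps the fewest decimal places: 5.099 → 3 decimal places, 3.3 → 1 decimal place, 238.433 → 3 decimal places, 4.9742 → 4 decimal places; limit is 1.
Rounded to 1 decimal place: 251.8 N.

251.8 N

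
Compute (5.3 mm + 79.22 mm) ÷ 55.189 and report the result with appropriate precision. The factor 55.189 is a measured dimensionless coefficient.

1.53 mm

5.3 mm + 79.22 mm = 84.52 mm; the sum is limited to 1 decimal place (3 s.f.).
Carrying full precision, 84.52 ÷ 55.189 = 1.53146460345… mm; 55.189 has 5 s.f., so the result keeps min(3, 5) = 3 s.f.
Rounded to 3 significant figures: 1.53 mm.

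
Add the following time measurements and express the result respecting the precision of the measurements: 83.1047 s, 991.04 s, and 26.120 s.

1100.26 s

83.1047 s + 991.04 s + 26.120 s = 1100.2647 s.
Addition/subtraction keeps the fewest decimal places: 83.1047 → 4 decimal places, 991.04 → 2 decimal places, 26.120 → 3 decimal places; limit is 2.
Rounded to 2 decimal places: 1100.26 s.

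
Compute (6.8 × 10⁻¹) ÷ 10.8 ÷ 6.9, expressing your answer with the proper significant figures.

(6.8 × 10⁻¹) ÷ 10.8 ÷ 6.9 = 0.00912506709608…
Multiplication/division keeps the fewest significant figures: 6.8 × 10⁻¹ → 2 s.f., 10.8 → 3 s.f., 6.9 → 2 s.f.; limit is 2.
Rounded to 2 significant figures: 0.0091.

0.0091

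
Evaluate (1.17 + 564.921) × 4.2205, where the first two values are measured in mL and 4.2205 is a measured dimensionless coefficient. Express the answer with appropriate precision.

2389.2 mL

1.17 mL + 564.921 mL = 566.091 mL; the sum is limited to 2 decimal places (5 s.f.).
Carrying full precision, 566.091 × 4.2205 = 2389.1870655 mL; 4.2205 has 5 s.f., so the result keeps min(5, 5) = 5 s.f.
Rounded to 5 significant figures: 2389.2 mL.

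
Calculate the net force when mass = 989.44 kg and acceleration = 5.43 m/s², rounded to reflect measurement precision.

net force = 989.44 kg × 5.43 m/s² = 5372.6592 N.
989.44 has 5 significant figures; 5.43 has 3.
Division/multiplication keeps the fewest: 3 significant figures.
Rounded: 5.37 × 10³ N.

5.37 × 10³ N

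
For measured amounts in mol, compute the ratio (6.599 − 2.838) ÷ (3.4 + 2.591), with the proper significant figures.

6.599 − 2.838 = 3.761, limited to 3 d.p. → 4 s.f.; 3.4 + 2.591 = 5.991, limited to 1 d.p. → 2 s.f.
Carrying full precision, 3.761 ÷ 5.991 = 0.627774995827…; keep min(4, 2) = 2 s.f.
Rounded to 2 significant figures: 0.63.

0.63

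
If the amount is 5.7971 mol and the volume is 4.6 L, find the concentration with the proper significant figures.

concentration = 5.7971 mol ÷ 4.6 L = 1.26023913043… mol/L.
5.7971 has 5 significant figures; 4.6 has 2.
Division/multiplication keeps the fewest: 2 significant figures.
Rounded: 1.3 mol/L.

1.3 mol/L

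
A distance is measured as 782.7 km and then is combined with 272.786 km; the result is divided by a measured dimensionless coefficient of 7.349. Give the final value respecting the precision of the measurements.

782.7 km + 272.786 km = 1055.486 km; the sum is limited to 1 decimal place (5 s.f.).
Carrying full precision, 1055.486 ÷ 7.349 = 143.62307797… km; 7.349 has 4 s.f., so the result keeps min(5, 4) = 4 s.f.
Rounded to 4 significant figures: 143.6 km.

143.6 km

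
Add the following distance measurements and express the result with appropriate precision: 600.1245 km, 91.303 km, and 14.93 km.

600.1245 km + 91.303 km + 14.93 km = 706.3575 km.
Addition/subtraction keeps the fewest decimal places: 600.1245 → 4 decimal places, 91.303 → 3 decimal places, 14.93 → 2 decimal places; limit is 2.
Rounded to 2 decimal places: 706.36 km.

706.36 km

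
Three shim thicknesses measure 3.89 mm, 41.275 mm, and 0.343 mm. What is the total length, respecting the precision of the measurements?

3.89 mm + 41.275 mm + 0.343 mm = 45.508 mm.
Addition/subtraction keeps the fewest decimal places: 3.89 → 2 decimal places, 41.275 → 3 decimal places, 0.343 → 3 decimal places; limit is 2.
Rounded to 2 decimal places: 45.51 mm.

45.51 mm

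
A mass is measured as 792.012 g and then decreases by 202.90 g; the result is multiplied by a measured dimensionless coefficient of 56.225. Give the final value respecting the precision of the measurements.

792.012 g − 202.90 g = 589.112 g; the difference is limited to 2 decimal places (5 s.f.).
Carrying full precision, 589.112 × 56.225 = 33122.8222 g; 56.225 has 5 s.f., so the result keeps min(5, 5) = 5 s.f.
Rounded to 5 significant figures: 3.3123 × 10^4 g.

3.3123 × 10^4 g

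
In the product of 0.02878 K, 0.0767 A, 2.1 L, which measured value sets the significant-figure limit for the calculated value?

2.1 L

0.02878 K → 4 s.f.; 0.0767 A → 3 s.f.; 2.1 L → 2 s.f.
The fewest is 2 significant figures, from 2.1 L.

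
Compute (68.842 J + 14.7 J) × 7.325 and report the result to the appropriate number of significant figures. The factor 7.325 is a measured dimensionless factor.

68.842 J + 14.7 J = 83.542 J; the sum is limited to 1 decimal place (3 s.f.).
Carrying full precision, 83.542 × 7.325 = 611.94515 J; 7.325 has 4 s.f., so the result keeps min(3, 4) = 3 s.f.
Rounded to 3 significant figures: 612 J.

612 J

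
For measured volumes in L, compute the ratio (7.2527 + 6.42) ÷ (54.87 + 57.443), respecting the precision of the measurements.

0.1217

7.2527 + 6.42 = 13.6727, limited to 2 d.p. → 4 s.f.; 54.87 + 57.443 = 112.313, limited to 2 d.p. → 5 s.f.
Carrying full precision, 13.6727 ÷ 112.313 = 0.121737465832…; keep min(4, 5) = 4 s.f.
Rounded to 4 significant figures: 0.1217.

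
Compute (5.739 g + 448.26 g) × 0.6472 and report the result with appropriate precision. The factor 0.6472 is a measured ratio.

293.8 g

5.739 g + 448.26 g = 453.999 g; the sum is limited to 2 decimal places (5 s.f.).
Carrying full precision, 453.999 × 0.6472 = 293.8281528 g; 0.6472 has 4 s.f., so the result keeps min(5, 4) = 4 s.f.
Rounded to 4 significant figures: 293.8 g.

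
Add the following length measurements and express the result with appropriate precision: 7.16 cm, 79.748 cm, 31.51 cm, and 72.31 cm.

190.73 cm

7.16 cm + 79.748 cm + 31.51 cm + 72.31 cm = 190.728 cm.
Addition/subtraction keeps the fewest decimal places: 7.16 → 2 decimal places, 79.748 → 3 decimal places, 31.51 → 2 decimal places, 72.31 → 2 decimal places; limit is 2.
Rounded to 2 decimal places: 190.73 cm.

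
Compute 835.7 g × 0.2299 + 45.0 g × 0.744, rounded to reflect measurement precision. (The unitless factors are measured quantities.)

835.7 × 0.2299 = 192.12743 → 192.1 g (4 s.f., last digit at the 10^-1 place).
45.0 × 0.744 = 33.48 → 33.5 g (3 s.f., last digit at the 10^-1 place).
Sum: 225.60743 g; keep the coarser place, 10^-1.
Result: 2.256 × 10² g.

2.256 × 10² g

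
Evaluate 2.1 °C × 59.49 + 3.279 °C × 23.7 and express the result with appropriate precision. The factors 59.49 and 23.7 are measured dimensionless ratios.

2.0 × 10² °C

2.1 × 59.49 = 124.929 → 1.2 × 10² °C (2 s.f., last digit at the 10^1 place).
3.279 × 23.7 = 77.7123 → 77.7 °C (3 s.f., last digit at the 10^-1 place).
Sum: 202.6413 °C; keep the coarser place, 10^1.
Result: 2.0 × 10² °C.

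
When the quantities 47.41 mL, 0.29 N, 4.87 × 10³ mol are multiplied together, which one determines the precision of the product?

47.41 mL → 4 s.f.; 0.29 N → 2 s.f.; 4.87 × 10³ mol → 3 s.f.
The fewest is 2 significant figures, from 0.29 N.

0.29 N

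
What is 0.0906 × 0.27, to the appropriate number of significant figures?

0.024

0.0906 × 0.27 = 0.024462
Multiplication/division keeps the fewest significant figures: 0.0906 → 3 s.f., 0.27 → 2 s.f.; limit is 2.
Rounded to 2 significant figures: 0.024.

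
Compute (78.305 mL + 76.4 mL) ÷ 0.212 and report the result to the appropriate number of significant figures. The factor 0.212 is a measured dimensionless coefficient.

78.305 mL + 76.4 mL = 154.705 mL; the sum is limited to 1 decimal place (4 s.f.).
Carrying full precision, 154.705 ÷ 0.212 = 729.740566038… mL; 0.212 has 3 s.f., so the result keeps min(4, 3) = 3 s.f.
Rounded to 3 significant figures: 7.30 × 10² mL.

7.30 × 10² mL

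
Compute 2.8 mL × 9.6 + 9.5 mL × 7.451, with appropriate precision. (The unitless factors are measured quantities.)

2.8 × 9.6 = 26.88 → 27 mL (2 s.f., last digit at the 10^0 place).
9.5 × 7.451 = 70.7845 → 71 mL (2 s.f., last digit at the 10^0 place).
Sum: 97.6645 mL; keep the coarser place, 10^0.
Result: 98 mL.

98 mL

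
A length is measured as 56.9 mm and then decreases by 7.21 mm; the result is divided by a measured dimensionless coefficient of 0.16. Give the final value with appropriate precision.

3.1 × 10² mm

56.9 mm − 7.21 mm = 49.69 mm; the difference is limited to 1 decimal place (3 s.f.).
Carrying full precision, 49.69 ÷ 0.16 = 310.5625 mm; 0.16 has 2 s.f., so the result keeps min(3, 2) = 2 s.f.
Rounded to 2 significant figures: 3.1 × 10² mm.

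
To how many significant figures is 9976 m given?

4

9976: every digit is nonzero and significant.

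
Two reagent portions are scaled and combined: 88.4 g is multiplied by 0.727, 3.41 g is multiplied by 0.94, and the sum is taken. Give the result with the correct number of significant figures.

67.5 g

88.4 × 0.727 = 64.2668 → 64.3 g (3 s.f., last digit at the 10^-1 place).
3.41 × 0.94 = 3.2054 → 3.2 g (2 s.f., last digit at the 10^-1 place).
Sum: 67.4722 g; keep the coarser place, 10^-1.
Result: 67.5 g.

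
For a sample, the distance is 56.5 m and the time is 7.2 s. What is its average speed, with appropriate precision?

7.8 m/s

average speed = 56.5 m ÷ 7.2 s = 7.84722222222… m/s.
56.5 has 3 significant figures; 7.2 has 2.
Division/multiplication keeps the fewest: 2 significant figures.
Rounded: 7.8 m/s.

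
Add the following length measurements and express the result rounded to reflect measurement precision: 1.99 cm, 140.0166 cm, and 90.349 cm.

232.36 cm

1.99 cm + 140.0166 cm + 90.349 cm = 232.3556 cm.
Addition/subtraction keeps the fewest decimal places: 1.99 → 2 decimal places, 140.0166 → 4 decimal places, 90.349 → 3 decimal places; limit is 2.
Rounded to 2 decimal places: 232.36 cm.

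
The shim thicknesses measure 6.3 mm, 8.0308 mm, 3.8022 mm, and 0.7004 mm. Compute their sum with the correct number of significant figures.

18.8 mm

6.3 mm + 8.0308 mm + 3.8022 mm + 0.7004 mm = 18.8334 mm.
Addition/subtraction keeps the fewest decimal places: 6.3 → 1 decimal place, 8.0308 → 4 decimal places, 3.8022 → 4 decimal places, 0.7004 → 4 decimal places; limit is 1.
Rounded to 1 decimal place: 18.8 mm.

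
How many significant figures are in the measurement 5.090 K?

5.090: trailing zeros after a decimal point are significant; zeros between nonzero digits are significant.

4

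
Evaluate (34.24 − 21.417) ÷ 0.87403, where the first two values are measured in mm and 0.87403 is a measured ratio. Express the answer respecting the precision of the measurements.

14.67 mm

34.24 mm − 21.417 mm = 12.823 mm; the difference is limited to 2 decimal places (4 s.f.).
Carrying full precision, 12.823 ÷ 0.87403 = 14.6711211286… mm; 0.87403 has 5 s.f., so the result keeps min(4, 5) = 4 s.f.
Rounded to 4 significant figures: 14.67 mm.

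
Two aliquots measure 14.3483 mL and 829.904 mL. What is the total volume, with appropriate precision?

14.3483 mL + 829.904 mL = 844.2523 mL.
Addition/subtraction keeps the fewest decimal places: 14.3483 → 4 decimal places, 829.904 → 3 decimal places; limit is 3.
Rounded to 3 decimal places: 844.252 mL.

844.252 mL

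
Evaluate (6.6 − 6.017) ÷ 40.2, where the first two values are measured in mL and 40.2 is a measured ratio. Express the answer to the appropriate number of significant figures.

0.01 mL

6.6 mL − 6.017 mL = 0.583 mL; the difference is limited to 1 decimal place (1 s.f.).
Carrying full precision, 0.583 ÷ 40.2 = 0.0145024875622… mL; 40.2 has 3 s.f., so the result keeps min(1, 3) = 1 s.f.
Rounded to 1 significant figure: 0.01 mL.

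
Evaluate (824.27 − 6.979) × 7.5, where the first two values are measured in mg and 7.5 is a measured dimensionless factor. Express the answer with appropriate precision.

824.27 mg − 6.979 mg = 817.291 mg; the difference is limited to 2 decimal places (5 s.f.).
Carrying full precision, 817.291 × 7.5 = 6129.6825 mg; 7.5 has 2 s.f., so the result keeps min(5, 2) = 2 s.f.
Rounded to 2 significant figures: 6.1 × 10³ mg.

6.1 × 10³ mg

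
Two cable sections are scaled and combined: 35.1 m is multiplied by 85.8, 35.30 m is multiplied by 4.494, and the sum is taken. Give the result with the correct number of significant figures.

3.17 × 10³ m

35.1 × 85.8 = 3011.58 → 3.01 × 10³ m (3 s.f., last digit at the 10^1 place).
35.30 × 4.494 = 158.6382 → 158.6 m (4 s.f., last digit at the 10^-1 place).
Sum: 3170.2182 m; keep the coarser place, 10^1.
Result: 3.17 × 10³ m.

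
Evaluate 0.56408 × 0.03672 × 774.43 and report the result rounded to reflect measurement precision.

0.56408 × 0.03672 × 774.43 = 16.04078222…
Multiplication/division keeps the fewest significant figures: 0.56408 → 5 s.f., 0.03672 → 4 s.f., 774.43 → 5 s.f.; limit is 4.
Rounded to 4 significant figures: 16.04.

16.04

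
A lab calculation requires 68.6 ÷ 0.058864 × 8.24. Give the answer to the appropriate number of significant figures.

68.6 ÷ 0.058864 × 8.24 = 9602.88121772…
Multiplication/division keeps the fewest significant figures: 68.6 → 3 s.f., 0.058864 → 5 s.f., 8.24 → 3 s.f.; limit is 3.
Rounded to 3 significant figures: 9.60 × 10³.

9.60 × 10³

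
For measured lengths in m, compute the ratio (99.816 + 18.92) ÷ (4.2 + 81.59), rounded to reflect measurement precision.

99.816 + 18.92 = 118.736, limited to 2 d.p. → 5 s.f.; 4.2 + 81.59 = 85.79, limited to 1 d.p. → 3 s.f.
Carrying full precision, 118.736 ÷ 85.79 = 1.38403077282…; keep min(5, 3) = 3 s.f.
Rounded to 3 significant figures: 1.38.

1.38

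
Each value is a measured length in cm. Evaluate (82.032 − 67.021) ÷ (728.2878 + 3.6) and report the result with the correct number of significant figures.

0.02051

82.032 − 67.021 = 15.011, limited to 3 d.p. → 5 s.f.; 728.2878 + 3.6 = 731.8878, limited to 1 d.p. → 4 s.f.
Carrying full precision, 15.011 ÷ 731.8878 = 0.0205099743431…; keep min(5, 4) = 4 s.f.
Rounded to 4 significant figures: 0.02051.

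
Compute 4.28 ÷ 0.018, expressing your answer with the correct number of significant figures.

2.4 × 10²

4.28 ÷ 0.018 = 237.777777778…
Multiplication/division keeps the fewest significant figures: 4.28 → 3 s.f., 0.018 → 2 s.f.; limit is 2.
Rounded to 2 significant figures: 2.4 × 10².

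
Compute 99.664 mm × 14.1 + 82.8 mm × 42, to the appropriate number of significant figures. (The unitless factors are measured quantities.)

4.9 × 10^3 mm

99.664 × 14.1 = 1405.2624 → 1.41 × 10^3 mm (3 s.f., last digit at the 10^1 place).
82.8 × 42 = 3477.6 → 3.5 × 10^3 mm (2 s.f., last digit at the 10^2 place).
Sum: 4882.8624 mm; keep the coarser place, 10^2.
Result: 4.9 × 10^3 mm.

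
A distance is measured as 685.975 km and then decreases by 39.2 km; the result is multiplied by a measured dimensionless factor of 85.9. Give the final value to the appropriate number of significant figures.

685.975 km − 39.2 km = 646.775 km; the difference is limited to 1 decimal place (4 s.f.).
Carrying full precision, 646.775 × 85.9 = 55557.9725 km; 85.9 has 3 s.f., so the result keeps min(4, 3) = 3 s.f.
Rounded to 3 significant figures: 5.56 × 10⁴ km.

5.56 × 10⁴ km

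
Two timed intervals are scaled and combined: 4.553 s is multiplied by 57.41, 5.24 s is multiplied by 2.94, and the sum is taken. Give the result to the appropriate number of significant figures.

4.553 × 57.41 = 261.38773 → 261.4 s (4 s.f., last digit at the 10^-1 place).
5.24 × 2.94 = 15.4056 → 15.4 s (3 s.f., last digit at the 10^-1 place).
Sum: 276.79333 s; keep the coarser place, 10^-1.
Result: 276.8 s.

276.8 s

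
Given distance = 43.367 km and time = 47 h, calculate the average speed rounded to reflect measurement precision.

average speed = 43.367 km ÷ 47 h = 0.92270212766… km/h.
43.367 has 5 significant figures; 47 has 2.
Division/multiplication keeps the fewest: 2 significant figures.
Rounded: 0.92 km/h.

0.92 km/h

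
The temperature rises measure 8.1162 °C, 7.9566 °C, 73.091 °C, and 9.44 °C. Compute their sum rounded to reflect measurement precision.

8.1162 °C + 7.9566 °C + 73.091 °C + 9.44 °C = 98.6038 °C.
Addition/subtraction keeps the fewest decimal places: 8.1162 → 4 decimal places, 7.9566 → 4 decimal places, 73.091 → 3 decimal places, 9.44 → 2 decimal places; limit is 2.
Rounded to 2 decimal places: 98.60 °C.

98.60 °C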